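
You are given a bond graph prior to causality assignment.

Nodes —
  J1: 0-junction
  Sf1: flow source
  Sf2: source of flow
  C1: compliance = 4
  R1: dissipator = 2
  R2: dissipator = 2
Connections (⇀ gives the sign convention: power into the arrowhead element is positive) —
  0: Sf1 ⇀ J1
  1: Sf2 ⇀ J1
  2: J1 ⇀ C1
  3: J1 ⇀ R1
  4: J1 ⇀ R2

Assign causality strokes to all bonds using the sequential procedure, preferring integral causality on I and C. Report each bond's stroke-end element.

#0 |Sf1  (Sf1 fixes flow; stroke at Sf1)
#1 |Sf2  (Sf2 fixes flow; stroke at Sf2)
#2 |J1  (C1 integral (e out))
#3 |R1  (0-jn J1 has e-setter on 2)
#4 |R2  (J1: bond 2 brought effort, rest push out)

β0 →Sf1
β1 →Sf2
β2 →J1
β3 →R1
β4 →R2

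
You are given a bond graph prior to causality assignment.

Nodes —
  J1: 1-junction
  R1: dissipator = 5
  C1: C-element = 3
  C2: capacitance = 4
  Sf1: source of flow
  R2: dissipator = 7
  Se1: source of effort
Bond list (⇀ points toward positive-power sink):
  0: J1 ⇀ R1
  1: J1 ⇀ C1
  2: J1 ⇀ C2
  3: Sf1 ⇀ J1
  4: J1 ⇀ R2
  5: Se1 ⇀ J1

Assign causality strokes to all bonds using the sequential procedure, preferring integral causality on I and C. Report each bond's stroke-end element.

bond 3 stroke→Sf1  (Sf1 (Sf) sets flow on bond)
bond 5 stroke→J1  (Se1 (Se) sets effort on bond)
bond 0 stroke→J1  (common-f at J1 fixed by 3)
bond 1 stroke→J1  (common-f at J1 fixed by 3)
bond 2 stroke→J1  (J1 flow already set via bond 3)
bond 4 stroke→J1  (J1: bond 3 brought flow, rest push out)

bond 0 →J1
bond 1 →J1
bond 2 →J1
bond 3 →Sf1
bond 4 →J1
bond 5 →J1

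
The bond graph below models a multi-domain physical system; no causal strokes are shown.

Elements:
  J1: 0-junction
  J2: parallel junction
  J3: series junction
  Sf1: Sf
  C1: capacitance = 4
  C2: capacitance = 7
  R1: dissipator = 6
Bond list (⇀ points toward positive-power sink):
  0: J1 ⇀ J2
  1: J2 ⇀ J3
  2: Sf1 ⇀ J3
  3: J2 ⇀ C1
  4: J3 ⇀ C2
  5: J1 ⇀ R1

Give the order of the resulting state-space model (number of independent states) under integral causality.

β2 |Sf1  (Sf1 (Sf) sets flow on bond)
β1 |J3  (J3 flow already set via bond 2)
β4 |J3  (J3: bond 2 brought flow, rest push out)
β3 |J2  (C1 integral (e out))
β0 |J1  (0-jn J2 has e-setter on 3)
β5 |R1  (0-jn J1 has e-setter on 0)

2  (C1, C2 all integral)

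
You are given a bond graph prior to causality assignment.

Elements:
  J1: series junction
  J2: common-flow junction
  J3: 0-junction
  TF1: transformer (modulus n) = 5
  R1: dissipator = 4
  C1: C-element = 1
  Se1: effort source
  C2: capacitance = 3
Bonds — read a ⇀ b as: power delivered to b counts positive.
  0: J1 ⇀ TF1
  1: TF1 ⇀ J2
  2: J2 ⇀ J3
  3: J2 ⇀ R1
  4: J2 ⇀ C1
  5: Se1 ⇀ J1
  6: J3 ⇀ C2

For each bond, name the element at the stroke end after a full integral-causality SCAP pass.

b0 stroke→TF1
b1 stroke→J2
b2 stroke→J2
b3 stroke→R1
b4 stroke→J2
b5 stroke→J1
b6 stroke→J3

bond 5 stroke at J1  (Se1 (Se) sets effort on bond)
bond 0 stroke at TF1  (only one flow-in slot at J1)
bond 1 stroke at J2  (TF TF1: opposite of bond 0)
bond 4 stroke at J2  (prefer integral on C1)
bond 6 stroke at J3  (C2: C, integral causality)
bond 2 stroke at J2  (J3: bond 6 brought effort, rest push out)
bond 3 stroke at R1  (closing 1-jn rule on J2)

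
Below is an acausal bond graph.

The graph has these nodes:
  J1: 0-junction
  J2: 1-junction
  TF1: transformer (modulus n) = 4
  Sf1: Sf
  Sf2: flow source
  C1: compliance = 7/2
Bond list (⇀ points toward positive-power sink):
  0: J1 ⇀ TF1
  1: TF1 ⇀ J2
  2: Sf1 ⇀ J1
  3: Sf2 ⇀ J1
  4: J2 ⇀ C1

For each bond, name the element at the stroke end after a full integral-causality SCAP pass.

bond 0 →J1
bond 1 →TF1
bond 2 →Sf1
bond 3 →Sf2
bond 4 →J2

β2 stroke at Sf1  (Sf1: flow source, stroke at near end)
β3 stroke at Sf2  (Sf2: flow source, stroke at near end)
β0 stroke at J1  (J1: last free bond brings effort in)
β1 stroke at TF1  (TF1 one-in-one-out from 0)
β4 stroke at J2  (common-f at J2 fixed by 1)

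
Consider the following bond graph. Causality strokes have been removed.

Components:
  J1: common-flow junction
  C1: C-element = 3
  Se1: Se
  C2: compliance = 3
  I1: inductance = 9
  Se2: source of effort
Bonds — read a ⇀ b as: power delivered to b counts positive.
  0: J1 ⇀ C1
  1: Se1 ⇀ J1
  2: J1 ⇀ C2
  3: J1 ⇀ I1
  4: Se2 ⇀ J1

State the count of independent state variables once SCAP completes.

3  (C1, C2, I1 all integral)

#1 stroke at J1  (source Se1 imposes e)
#4 stroke at J1  (Se2 (Se) sets effort on bond)
#0 stroke at J1  (C1 integral (e out))
#2 stroke at J1  (C2 outputs effort q/C2)
#3 stroke at I1  (closing 1-jn rule on J1)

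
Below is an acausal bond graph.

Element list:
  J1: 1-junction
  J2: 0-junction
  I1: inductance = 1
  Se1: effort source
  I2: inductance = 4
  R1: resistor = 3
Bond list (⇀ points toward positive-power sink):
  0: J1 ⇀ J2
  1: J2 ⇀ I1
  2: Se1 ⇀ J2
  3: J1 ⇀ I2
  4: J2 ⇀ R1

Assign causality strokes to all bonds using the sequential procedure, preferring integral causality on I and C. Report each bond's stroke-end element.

β0 →J1
β1 →I1
β2 →J2
β3 →I2
β4 →R1

#2 |J2  (Se1 fixes effort; stroke away)
#0 |J1  (0-jn J2 has e-setter on 2)
#1 |I1  (J2: bond 2 brought effort, rest push out)
#4 |R1  (J2 effort already set via bond 2)
#3 |I2  (J1: last free bond brings flow in)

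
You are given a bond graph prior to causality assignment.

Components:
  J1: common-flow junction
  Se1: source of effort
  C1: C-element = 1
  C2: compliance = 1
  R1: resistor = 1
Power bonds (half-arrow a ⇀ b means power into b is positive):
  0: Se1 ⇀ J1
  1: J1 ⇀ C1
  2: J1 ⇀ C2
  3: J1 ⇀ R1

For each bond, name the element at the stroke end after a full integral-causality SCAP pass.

b0 stroke at J1
b1 stroke at J1
b2 stroke at J1
b3 stroke at R1

β0 |J1  (Se1 fixes effort; stroke away)
β1 |J1  (prefer integral on C1)
β2 |J1  (C2 integral (e out))
β3 |R1  (only one flow-in slot at J1)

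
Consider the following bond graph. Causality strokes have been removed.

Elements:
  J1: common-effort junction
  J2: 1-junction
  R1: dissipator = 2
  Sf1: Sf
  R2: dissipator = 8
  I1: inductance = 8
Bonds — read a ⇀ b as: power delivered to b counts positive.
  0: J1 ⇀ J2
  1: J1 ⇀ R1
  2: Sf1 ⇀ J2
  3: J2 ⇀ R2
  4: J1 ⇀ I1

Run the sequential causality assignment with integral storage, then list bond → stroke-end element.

#0 |J2
#1 |J1
#2 |Sf1
#3 |J2
#4 |I1

#2 stroke→Sf1  (source Sf1 imposes f)
#0 stroke→J2  (common-f at J2 fixed by 2)
#3 stroke→J2  (J2: bond 2 brought flow, rest push out)
#4 stroke→I1  (I1 integral (f out))
#1 stroke→J1  (closing 0-jn rule on J1)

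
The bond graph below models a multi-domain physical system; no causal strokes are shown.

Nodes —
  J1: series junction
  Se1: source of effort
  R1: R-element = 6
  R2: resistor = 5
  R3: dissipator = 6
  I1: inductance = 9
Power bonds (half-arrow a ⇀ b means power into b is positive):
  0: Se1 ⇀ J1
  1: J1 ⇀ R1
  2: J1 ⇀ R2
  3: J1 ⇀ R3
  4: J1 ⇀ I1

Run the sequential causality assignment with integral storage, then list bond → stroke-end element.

b0 stroke at J1
b1 stroke at J1
b2 stroke at J1
b3 stroke at J1
b4 stroke at I1

bond 0 stroke at J1  (Se1 fixes effort; stroke away)
bond 4 stroke at I1  (I1: I, integral causality)
bond 1 stroke at J1  (J1: bond 4 brought flow, rest push out)
bond 2 stroke at J1  (J1: bond 4 brought flow, rest push out)
bond 3 stroke at J1  (J1 flow already set via bond 4)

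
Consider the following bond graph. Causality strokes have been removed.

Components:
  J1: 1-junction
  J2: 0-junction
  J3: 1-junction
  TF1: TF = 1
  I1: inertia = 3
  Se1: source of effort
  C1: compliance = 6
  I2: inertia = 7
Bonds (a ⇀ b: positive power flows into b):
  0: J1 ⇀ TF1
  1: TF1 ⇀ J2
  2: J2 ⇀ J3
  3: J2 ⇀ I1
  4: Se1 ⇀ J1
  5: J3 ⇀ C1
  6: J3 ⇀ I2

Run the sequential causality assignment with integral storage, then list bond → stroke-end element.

β4 →J1  (Se1 fixes effort; stroke away)
β0 →TF1  (J1 needs exactly one f-in)
β1 →J2  (TF1: transformer flips bond 0)
β2 →J3  (common-e at J2 fixed by 1)
β3 →I1  (J2: bond 1 brought effort, rest push out)
β5 →J3  (prefer integral on C1)
β6 →I2  (only one flow-in slot at J3)

b0 stroke at TF1
b1 stroke at J2
b2 stroke at J3
b3 stroke at I1
b4 stroke at J1
b5 stroke at J3
b6 stroke at I2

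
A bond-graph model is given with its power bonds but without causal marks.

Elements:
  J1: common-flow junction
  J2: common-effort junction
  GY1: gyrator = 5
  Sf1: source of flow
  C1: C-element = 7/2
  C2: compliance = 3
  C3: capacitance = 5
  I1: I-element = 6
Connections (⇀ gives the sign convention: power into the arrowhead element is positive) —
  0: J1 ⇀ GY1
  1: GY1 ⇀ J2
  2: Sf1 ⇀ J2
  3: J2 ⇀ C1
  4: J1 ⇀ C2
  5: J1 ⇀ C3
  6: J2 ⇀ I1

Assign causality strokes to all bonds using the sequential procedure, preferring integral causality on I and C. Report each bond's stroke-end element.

bond 0 stroke→GY1
bond 1 stroke→GY1
bond 2 stroke→Sf1
bond 3 stroke→J2
bond 4 stroke→J1
bond 5 stroke→J1
bond 6 stroke→I1

bond 2 stroke→Sf1  (Sf1 (Sf) sets flow on bond)
bond 3 stroke→J2  (C1 integral (e out))
bond 1 stroke→GY1  (J2: bond 3 brought effort, rest push out)
bond 6 stroke→I1  (common-e at J2 fixed by 3)
bond 0 stroke→GY1  (GY1: gyrator matches bond 1)
bond 4 stroke→J1  (J1 flow already set via bond 0)
bond 5 stroke→J1  (J1: bond 0 brought flow, rest push out)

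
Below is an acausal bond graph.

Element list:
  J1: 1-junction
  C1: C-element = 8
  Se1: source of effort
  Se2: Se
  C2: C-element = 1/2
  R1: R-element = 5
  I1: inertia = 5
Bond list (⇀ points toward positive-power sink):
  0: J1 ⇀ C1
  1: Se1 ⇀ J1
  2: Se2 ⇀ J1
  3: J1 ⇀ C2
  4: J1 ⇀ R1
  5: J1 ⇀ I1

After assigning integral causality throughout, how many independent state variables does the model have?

3  (C1, C2, I1 all integral)

β1 |J1  (Se1: effort source, stroke at far end)
β2 |J1  (Se2: effort source, stroke at far end)
β0 |J1  (C1 integral (e out))
β3 |J1  (prefer integral on C2)
β5 |I1  (prefer integral on I1)
β4 |J1  (J1 flow already set via bond 5)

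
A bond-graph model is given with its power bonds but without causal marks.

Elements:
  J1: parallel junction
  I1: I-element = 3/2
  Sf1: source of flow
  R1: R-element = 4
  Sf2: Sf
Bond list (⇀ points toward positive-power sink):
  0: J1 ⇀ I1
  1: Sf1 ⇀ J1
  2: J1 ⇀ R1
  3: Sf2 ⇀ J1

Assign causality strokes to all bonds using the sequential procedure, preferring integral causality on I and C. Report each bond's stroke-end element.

β1 stroke at Sf1  (Sf1 fixes flow; stroke at Sf1)
β3 stroke at Sf2  (Sf2 (Sf) sets flow on bond)
β0 stroke at I1  (I1 integral (f out))
β2 stroke at J1  (only one effort-in slot at J1)

b0 stroke→I1
b1 stroke→Sf1
b2 stroke→J1
b3 stroke→Sf2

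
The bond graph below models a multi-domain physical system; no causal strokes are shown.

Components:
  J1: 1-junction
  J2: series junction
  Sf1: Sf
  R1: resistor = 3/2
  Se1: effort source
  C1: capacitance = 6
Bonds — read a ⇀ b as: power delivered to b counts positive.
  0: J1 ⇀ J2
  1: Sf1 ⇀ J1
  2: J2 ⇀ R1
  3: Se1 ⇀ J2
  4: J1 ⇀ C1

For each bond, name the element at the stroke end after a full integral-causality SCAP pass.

bond 0 stroke→J1
bond 1 stroke→Sf1
bond 2 stroke→J2
bond 3 stroke→J2
bond 4 stroke→J1

b1 stroke at Sf1  (source Sf1 imposes f)
b3 stroke at J2  (Se1: effort source, stroke at far end)
b0 stroke at J1  (J1 flow already set via bond 1)
b4 stroke at J1  (J1: bond 1 brought flow, rest push out)
b2 stroke at J2  (J2 flow already set via bond 0)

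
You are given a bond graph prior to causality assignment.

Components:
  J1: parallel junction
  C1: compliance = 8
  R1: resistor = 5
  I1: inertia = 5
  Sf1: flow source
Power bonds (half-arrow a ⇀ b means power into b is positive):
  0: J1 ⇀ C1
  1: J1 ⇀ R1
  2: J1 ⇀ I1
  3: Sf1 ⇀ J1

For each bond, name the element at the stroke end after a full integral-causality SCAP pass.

β3 →Sf1  (Sf1: flow source, stroke at near end)
β0 →J1  (prefer integral on C1)
β1 →R1  (0-jn J1 has e-setter on 0)
β2 →I1  (0-jn J1 has e-setter on 0)

β0 →J1
β1 →R1
β2 →I1
β3 →Sf1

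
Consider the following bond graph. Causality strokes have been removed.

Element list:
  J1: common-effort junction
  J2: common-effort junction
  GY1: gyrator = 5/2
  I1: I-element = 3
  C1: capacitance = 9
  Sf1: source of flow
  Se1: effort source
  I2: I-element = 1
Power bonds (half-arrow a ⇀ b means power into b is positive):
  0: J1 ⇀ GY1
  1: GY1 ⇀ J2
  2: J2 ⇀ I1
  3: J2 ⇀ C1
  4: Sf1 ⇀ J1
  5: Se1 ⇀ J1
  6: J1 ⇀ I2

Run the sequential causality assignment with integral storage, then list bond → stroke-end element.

#0 stroke→GY1
#1 stroke→GY1
#2 stroke→I1
#3 stroke→J2
#4 stroke→Sf1
#5 stroke→J1
#6 stroke→I2

b4 →Sf1  (source Sf1 imposes f)
b5 →J1  (Se1 (Se) sets effort on bond)
b0 →GY1  (0-jn J1 has e-setter on 5)
b6 →I2  (J1: bond 5 brought effort, rest push out)
b1 →GY1  (GY GY1: same side as bond 0)
b2 →I1  (prefer integral on I1)
b3 →J2  (J2 needs exactly one e-in)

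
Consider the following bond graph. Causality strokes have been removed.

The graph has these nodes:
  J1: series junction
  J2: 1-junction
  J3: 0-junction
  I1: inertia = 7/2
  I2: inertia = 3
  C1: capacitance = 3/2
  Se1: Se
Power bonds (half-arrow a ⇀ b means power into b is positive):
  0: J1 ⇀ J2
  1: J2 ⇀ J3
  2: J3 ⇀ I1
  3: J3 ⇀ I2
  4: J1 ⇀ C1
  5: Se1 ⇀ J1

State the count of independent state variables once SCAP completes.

b5 stroke at J1  (source Se1 imposes e)
b2 stroke at I1  (prefer integral on I1)
b3 stroke at I2  (I2: I, integral causality)
b1 stroke at J3  (J3 needs exactly one e-in)
b0 stroke at J2  (J2: bond 1 brought flow, rest push out)
b4 stroke at J1  (J1 flow already set via bond 0)

3  (C1, I1, I2 all integral)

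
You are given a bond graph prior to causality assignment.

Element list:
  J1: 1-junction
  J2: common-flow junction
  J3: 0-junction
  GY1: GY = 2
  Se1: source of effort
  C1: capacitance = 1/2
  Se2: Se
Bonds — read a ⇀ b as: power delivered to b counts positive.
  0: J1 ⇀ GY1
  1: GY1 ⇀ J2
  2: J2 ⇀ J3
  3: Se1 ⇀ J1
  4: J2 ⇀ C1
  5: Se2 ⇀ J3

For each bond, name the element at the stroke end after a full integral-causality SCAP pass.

b3 →J1  (Se1 (Se) sets effort on bond)
b5 →J3  (source Se2 imposes e)
b0 →GY1  (only one flow-in slot at J1)
b2 →J2  (J3: bond 5 brought effort, rest push out)
b1 →GY1  (GY1: gyrator matches bond 0)
b4 →J2  (J2: bond 1 brought flow, rest push out)

#0 →GY1
#1 →GY1
#2 →J2
#3 →J1
#4 →J2
#5 →J3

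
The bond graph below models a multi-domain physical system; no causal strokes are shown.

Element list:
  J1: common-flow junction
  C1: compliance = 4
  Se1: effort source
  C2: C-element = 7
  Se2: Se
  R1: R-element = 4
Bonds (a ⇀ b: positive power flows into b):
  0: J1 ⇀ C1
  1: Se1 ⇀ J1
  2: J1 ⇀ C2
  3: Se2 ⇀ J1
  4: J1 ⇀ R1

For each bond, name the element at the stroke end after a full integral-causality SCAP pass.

b0 stroke→J1
b1 stroke→J1
b2 stroke→J1
b3 stroke→J1
b4 stroke→R1

β1 |J1  (Se1: effort source, stroke at far end)
β3 |J1  (Se2: effort source, stroke at far end)
β0 |J1  (prefer integral on C1)
β2 |J1  (prefer integral on C2)
β4 |R1  (only one flow-in slot at J1)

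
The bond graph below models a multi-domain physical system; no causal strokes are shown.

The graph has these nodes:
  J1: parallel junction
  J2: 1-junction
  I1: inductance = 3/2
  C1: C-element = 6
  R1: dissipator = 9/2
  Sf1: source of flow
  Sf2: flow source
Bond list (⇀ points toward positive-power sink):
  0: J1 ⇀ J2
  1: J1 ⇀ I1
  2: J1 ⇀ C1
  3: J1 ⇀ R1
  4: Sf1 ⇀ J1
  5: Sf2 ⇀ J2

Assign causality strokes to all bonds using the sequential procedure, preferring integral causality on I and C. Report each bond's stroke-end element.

β4 stroke at Sf1  (Sf1 fixes flow; stroke at Sf1)
β5 stroke at Sf2  (source Sf2 imposes f)
β0 stroke at J2  (J2 flow already set via bond 5)
β1 stroke at I1  (prefer integral on I1)
β2 stroke at J1  (C1 outputs effort q/C1)
β3 stroke at R1  (common-e at J1 fixed by 2)

bond 0 |J2
bond 1 |I1
bond 2 |J1
bond 3 |R1
bond 4 |Sf1
bond 5 |Sf2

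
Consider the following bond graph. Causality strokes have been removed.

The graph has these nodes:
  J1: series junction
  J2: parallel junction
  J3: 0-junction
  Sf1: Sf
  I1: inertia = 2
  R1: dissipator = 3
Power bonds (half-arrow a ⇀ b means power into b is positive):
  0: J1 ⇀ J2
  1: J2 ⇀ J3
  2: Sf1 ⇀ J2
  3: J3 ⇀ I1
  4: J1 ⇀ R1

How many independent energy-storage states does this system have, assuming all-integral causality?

1  (I1 all integral)

β2 |Sf1  (Sf1: flow source, stroke at near end)
β3 |I1  (I1 integral (f out))
β1 |J3  (J3 needs exactly one e-in)
β0 |J2  (closing 0-jn rule on J2)
β4 |J1  (common-f at J1 fixed by 0)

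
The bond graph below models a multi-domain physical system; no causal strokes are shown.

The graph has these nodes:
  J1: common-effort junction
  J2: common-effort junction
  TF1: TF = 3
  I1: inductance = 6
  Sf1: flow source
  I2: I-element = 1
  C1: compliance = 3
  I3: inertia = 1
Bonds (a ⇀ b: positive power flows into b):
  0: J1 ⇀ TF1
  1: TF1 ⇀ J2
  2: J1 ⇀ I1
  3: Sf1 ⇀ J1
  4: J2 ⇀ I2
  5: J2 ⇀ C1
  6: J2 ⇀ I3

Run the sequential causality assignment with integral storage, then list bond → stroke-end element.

#3 stroke→Sf1  (Sf1 fixes flow; stroke at Sf1)
#2 stroke→I1  (I1 outputs flow p/I1)
#0 stroke→J1  (only one effort-in slot at J1)
#1 stroke→TF1  (TF TF1: opposite of bond 0)
#4 stroke→I2  (I2 outputs flow p/I2)
#5 stroke→J2  (C1 outputs effort q/C1)
#6 stroke→I3  (common-e at J2 fixed by 5)

bond 0 →J1
bond 1 →TF1
bond 2 →I1
bond 3 →Sf1
bond 4 →I2
bond 5 →J2
bond 6 →I3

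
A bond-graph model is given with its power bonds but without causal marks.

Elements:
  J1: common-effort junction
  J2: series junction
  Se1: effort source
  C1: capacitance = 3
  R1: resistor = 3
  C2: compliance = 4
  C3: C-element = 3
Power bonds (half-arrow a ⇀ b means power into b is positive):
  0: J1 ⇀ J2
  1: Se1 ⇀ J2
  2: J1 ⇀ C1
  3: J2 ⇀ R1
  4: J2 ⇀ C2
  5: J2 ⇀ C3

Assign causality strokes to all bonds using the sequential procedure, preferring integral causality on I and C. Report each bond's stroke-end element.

#1 stroke at J2  (source Se1 imposes e)
#2 stroke at J1  (C1 integral (e out))
#0 stroke at J2  (J1: bond 2 brought effort, rest push out)
#4 stroke at J2  (C2: C, integral causality)
#5 stroke at J2  (C3 integral (e out))
#3 stroke at R1  (only one flow-in slot at J2)

#0 |J2
#1 |J2
#2 |J1
#3 |R1
#4 |J2
#5 |J2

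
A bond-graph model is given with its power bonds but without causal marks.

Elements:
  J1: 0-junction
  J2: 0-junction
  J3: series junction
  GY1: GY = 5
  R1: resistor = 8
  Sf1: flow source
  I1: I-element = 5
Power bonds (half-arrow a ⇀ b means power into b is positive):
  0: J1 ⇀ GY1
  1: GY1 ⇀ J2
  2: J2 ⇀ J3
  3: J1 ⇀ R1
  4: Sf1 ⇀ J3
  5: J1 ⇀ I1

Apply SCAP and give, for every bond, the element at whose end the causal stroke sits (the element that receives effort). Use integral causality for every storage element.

#0 →J1
#1 →J2
#2 →J3
#3 →R1
#4 →Sf1
#5 →I1

β4 stroke at Sf1  (Sf1 (Sf) sets flow on bond)
β2 stroke at J3  (1-jn J3 has f-setter on 4)
β1 stroke at J2  (J2 needs exactly one e-in)
β0 stroke at J1  (GY1 both-in/both-out from 1)
β3 stroke at R1  (common-e at J1 fixed by 0)
β5 stroke at I1  (J1: bond 0 brought effort, rest push out)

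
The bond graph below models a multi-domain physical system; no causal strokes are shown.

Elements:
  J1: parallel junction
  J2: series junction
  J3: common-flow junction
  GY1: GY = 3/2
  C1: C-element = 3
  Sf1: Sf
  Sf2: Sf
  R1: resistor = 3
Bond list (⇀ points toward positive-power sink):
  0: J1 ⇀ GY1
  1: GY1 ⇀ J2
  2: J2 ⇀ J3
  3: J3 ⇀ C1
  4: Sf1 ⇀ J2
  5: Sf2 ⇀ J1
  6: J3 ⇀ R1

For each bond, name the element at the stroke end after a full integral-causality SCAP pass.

β4 stroke→Sf1  (Sf1 (Sf) sets flow on bond)
β5 stroke→Sf2  (Sf2 fixes flow; stroke at Sf2)
β0 stroke→J1  (J1 needs exactly one e-in)
β1 stroke→J2  (J2: bond 4 brought flow, rest push out)
β2 stroke→J2  (1-jn J2 has f-setter on 4)
β3 stroke→J3  (1-jn J3 has f-setter on 2)
β6 stroke→J3  (J3: bond 2 brought flow, rest push out)

bond 0 stroke at J1
bond 1 stroke at J2
bond 2 stroke at J2
bond 3 stroke at J3
bond 4 stroke at Sf1
bond 5 stroke at Sf2
bond 6 stroke at J3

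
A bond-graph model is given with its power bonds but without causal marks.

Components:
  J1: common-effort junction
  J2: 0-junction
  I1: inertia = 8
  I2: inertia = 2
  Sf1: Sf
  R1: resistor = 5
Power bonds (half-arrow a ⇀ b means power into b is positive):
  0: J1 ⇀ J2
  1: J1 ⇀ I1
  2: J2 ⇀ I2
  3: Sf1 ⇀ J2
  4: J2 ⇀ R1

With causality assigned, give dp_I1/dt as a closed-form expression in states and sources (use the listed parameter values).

dp_I1/dt = 5*F_Sf1 - 5*p_I1/8 - 5*p_I2/2

b3 stroke→Sf1  (Sf1 (Sf) sets flow on bond)
b1 stroke→I1  (I1 outputs flow p/I1)
b0 stroke→J1  (J1 needs exactly one e-in)
b2 stroke→I2  (I2: I, integral causality)
b4 stroke→J2  (closing 0-jn rule on J2)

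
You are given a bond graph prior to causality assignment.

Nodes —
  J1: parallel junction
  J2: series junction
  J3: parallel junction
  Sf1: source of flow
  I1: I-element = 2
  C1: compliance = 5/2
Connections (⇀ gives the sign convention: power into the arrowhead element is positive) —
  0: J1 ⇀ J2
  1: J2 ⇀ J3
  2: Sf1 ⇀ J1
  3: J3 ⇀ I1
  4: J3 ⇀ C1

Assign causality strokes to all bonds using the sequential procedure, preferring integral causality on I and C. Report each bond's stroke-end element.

#0 stroke at J1
#1 stroke at J2
#2 stroke at Sf1
#3 stroke at I1
#4 stroke at J3

bond 2 |Sf1  (Sf1 fixes flow; stroke at Sf1)
bond 0 |J1  (only one effort-in slot at J1)
bond 1 |J2  (common-f at J2 fixed by 0)
bond 3 |I1  (prefer integral on I1)
bond 4 |J3  (only one effort-in slot at J3)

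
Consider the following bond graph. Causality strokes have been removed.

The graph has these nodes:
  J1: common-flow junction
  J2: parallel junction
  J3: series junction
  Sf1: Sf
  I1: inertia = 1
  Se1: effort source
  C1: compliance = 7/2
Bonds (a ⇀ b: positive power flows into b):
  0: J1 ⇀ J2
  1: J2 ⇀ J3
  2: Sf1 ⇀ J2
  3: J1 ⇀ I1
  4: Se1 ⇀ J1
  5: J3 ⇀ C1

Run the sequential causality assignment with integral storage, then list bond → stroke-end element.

b0 |J1
b1 |J2
b2 |Sf1
b3 |I1
b4 |J1
b5 |J3

#2 |Sf1  (Sf1 fixes flow; stroke at Sf1)
#4 |J1  (Se1 (Se) sets effort on bond)
#3 |I1  (I1: I, integral causality)
#0 |J1  (J1: bond 3 brought flow, rest push out)
#1 |J2  (closing 0-jn rule on J2)
#5 |J3  (common-f at J3 fixed by 1)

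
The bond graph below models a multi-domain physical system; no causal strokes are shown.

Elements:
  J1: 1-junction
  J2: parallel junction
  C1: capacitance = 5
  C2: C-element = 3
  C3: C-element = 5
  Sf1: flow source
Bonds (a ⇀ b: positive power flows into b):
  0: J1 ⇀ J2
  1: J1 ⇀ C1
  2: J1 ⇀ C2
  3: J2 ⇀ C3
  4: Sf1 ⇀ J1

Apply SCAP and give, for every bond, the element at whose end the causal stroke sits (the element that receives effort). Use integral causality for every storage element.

β4 →Sf1  (Sf1 (Sf) sets flow on bond)
β0 →J1  (1-jn J1 has f-setter on 4)
β1 →J1  (1-jn J1 has f-setter on 4)
β2 →J1  (1-jn J1 has f-setter on 4)
β3 →J2  (J2: last free bond brings effort in)

β0 →J1
β1 →J1
β2 →J1
β3 →J2
β4 →Sf1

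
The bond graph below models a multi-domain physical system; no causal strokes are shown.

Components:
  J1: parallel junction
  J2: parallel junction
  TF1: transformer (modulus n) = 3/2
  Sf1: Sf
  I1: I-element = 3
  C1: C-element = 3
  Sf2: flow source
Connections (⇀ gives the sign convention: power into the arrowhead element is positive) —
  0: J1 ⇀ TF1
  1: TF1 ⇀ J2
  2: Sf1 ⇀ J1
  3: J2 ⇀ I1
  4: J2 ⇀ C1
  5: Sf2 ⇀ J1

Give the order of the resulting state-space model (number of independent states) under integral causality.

#2 |Sf1  (source Sf1 imposes f)
#5 |Sf2  (Sf2: flow source, stroke at near end)
#0 |J1  (closing 0-jn rule on J1)
#1 |TF1  (TF TF1: opposite of bond 0)
#3 |I1  (prefer integral on I1)
#4 |J2  (J2: last free bond brings effort in)

2  (C1, I1 all integral)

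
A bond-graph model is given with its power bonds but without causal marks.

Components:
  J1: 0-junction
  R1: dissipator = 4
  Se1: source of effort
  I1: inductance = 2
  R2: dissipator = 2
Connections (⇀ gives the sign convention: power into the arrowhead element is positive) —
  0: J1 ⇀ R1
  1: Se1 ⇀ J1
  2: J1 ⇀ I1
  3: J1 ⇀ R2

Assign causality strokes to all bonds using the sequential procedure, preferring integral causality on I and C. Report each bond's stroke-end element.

b0 |R1
b1 |J1
b2 |I1
b3 |R2

β1 stroke→J1  (source Se1 imposes e)
β0 stroke→R1  (J1 effort already set via bond 1)
β2 stroke→I1  (common-e at J1 fixed by 1)
β3 stroke→R2  (common-e at J1 fixed by 1)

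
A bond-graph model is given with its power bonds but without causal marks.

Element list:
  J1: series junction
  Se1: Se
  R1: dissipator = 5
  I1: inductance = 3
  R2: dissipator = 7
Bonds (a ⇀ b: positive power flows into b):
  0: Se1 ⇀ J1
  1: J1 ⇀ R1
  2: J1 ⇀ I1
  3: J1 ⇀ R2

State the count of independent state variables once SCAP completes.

b0 stroke at J1  (Se1 (Se) sets effort on bond)
b2 stroke at I1  (I1: I, integral causality)
b1 stroke at J1  (J1 flow already set via bond 2)
b3 stroke at J1  (common-f at J1 fixed by 2)

1  (I1 all integral)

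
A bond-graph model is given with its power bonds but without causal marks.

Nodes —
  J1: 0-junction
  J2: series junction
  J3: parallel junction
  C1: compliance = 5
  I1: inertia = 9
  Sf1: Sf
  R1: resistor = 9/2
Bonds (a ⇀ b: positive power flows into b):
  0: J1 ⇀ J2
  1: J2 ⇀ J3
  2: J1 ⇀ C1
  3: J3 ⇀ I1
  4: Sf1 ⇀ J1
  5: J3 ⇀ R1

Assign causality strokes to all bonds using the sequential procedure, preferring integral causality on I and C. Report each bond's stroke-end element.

b4 stroke→Sf1  (source Sf1 imposes f)
b2 stroke→J1  (C1: C, integral causality)
b0 stroke→J2  (J1: bond 2 brought effort, rest push out)
b1 stroke→J3  (closing 1-jn rule on J2)
b3 stroke→I1  (J3 effort already set via bond 1)
b5 stroke→R1  (common-e at J3 fixed by 1)

b0 |J2
b1 |J3
b2 |J1
b3 |I1
b4 |Sf1
b5 |R1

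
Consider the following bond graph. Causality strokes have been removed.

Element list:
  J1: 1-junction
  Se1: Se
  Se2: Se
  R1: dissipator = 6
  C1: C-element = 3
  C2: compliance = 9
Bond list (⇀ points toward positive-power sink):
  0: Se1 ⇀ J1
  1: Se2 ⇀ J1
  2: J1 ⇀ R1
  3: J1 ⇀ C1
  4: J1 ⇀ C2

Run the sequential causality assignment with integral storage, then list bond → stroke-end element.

bond 0 |J1
bond 1 |J1
bond 2 |R1
bond 3 |J1
bond 4 |J1

b0 |J1  (Se1 fixes effort; stroke away)
b1 |J1  (Se2: effort source, stroke at far end)
b3 |J1  (prefer integral on C1)
b4 |J1  (C2 outputs effort q/C2)
b2 |R1  (closing 1-jn rule on J1)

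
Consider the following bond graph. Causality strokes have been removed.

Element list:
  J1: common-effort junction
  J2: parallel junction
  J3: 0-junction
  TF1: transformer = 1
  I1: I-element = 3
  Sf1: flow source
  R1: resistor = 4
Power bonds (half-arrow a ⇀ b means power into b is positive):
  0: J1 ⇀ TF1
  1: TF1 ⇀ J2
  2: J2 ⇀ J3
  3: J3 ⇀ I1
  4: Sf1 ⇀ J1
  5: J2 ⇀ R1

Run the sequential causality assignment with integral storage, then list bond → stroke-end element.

#4 stroke→Sf1  (source Sf1 imposes f)
#0 stroke→J1  (closing 0-jn rule on J1)
#1 stroke→TF1  (TF TF1: opposite of bond 0)
#3 stroke→I1  (I1 outputs flow p/I1)
#2 stroke→J3  (closing 0-jn rule on J3)
#5 stroke→J2  (J2: last free bond brings effort in)

#0 stroke→J1
#1 stroke→TF1
#2 stroke→J3
#3 stroke→I1
#4 stroke→Sf1
#5 stroke→J2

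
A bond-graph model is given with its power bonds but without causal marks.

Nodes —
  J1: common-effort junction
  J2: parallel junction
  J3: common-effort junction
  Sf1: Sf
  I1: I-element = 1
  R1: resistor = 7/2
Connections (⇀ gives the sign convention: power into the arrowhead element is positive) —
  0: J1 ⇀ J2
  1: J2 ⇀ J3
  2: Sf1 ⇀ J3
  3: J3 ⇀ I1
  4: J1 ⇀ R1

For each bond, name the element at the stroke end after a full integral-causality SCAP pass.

bond 2 stroke at Sf1  (Sf1 fixes flow; stroke at Sf1)
bond 3 stroke at I1  (prefer integral on I1)
bond 1 stroke at J3  (J3 needs exactly one e-in)
bond 0 stroke at J2  (only one effort-in slot at J2)
bond 4 stroke at J1  (only one effort-in slot at J1)

#0 |J2
#1 |J3
#2 |Sf1
#3 |I1
#4 |J1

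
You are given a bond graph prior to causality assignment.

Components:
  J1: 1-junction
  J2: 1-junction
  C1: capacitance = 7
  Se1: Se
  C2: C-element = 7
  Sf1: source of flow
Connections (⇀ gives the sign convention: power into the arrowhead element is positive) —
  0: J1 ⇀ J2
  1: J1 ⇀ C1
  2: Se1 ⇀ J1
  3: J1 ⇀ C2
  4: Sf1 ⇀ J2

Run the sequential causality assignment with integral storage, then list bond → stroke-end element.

bond 2 stroke at J1  (Se1: effort source, stroke at far end)
bond 4 stroke at Sf1  (Sf1 fixes flow; stroke at Sf1)
bond 0 stroke at J2  (J2: bond 4 brought flow, rest push out)
bond 1 stroke at J1  (J1: bond 0 brought flow, rest push out)
bond 3 stroke at J1  (common-f at J1 fixed by 0)

bond 0 stroke at J2
bond 1 stroke at J1
bond 2 stroke at J1
bond 3 stroke at J1
bond 4 stroke at Sf1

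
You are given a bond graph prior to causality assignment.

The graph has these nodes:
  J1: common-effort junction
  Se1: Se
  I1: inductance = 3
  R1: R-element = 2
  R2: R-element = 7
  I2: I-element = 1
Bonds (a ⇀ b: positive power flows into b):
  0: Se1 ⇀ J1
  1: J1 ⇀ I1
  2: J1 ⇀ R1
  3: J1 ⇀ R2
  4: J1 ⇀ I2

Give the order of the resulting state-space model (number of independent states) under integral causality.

2  (I1, I2 all integral)

#0 stroke at J1  (Se1: effort source, stroke at far end)
#1 stroke at I1  (0-jn J1 has e-setter on 0)
#2 stroke at R1  (0-jn J1 has e-setter on 0)
#3 stroke at R2  (0-jn J1 has e-setter on 0)
#4 stroke at I2  (0-jn J1 has e-setter on 0)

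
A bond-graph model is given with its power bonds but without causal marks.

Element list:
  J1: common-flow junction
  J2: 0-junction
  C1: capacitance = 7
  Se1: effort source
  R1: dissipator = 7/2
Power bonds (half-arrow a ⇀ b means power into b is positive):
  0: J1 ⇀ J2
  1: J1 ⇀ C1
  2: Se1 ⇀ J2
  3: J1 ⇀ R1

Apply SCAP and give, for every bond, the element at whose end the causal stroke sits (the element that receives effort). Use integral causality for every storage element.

bond 0 →J1
bond 1 →J1
bond 2 →J2
bond 3 →R1

#2 stroke→J2  (source Se1 imposes e)
#0 stroke→J1  (J2 effort already set via bond 2)
#1 stroke→J1  (prefer integral on C1)
#3 stroke→R1  (only one flow-in slot at J1)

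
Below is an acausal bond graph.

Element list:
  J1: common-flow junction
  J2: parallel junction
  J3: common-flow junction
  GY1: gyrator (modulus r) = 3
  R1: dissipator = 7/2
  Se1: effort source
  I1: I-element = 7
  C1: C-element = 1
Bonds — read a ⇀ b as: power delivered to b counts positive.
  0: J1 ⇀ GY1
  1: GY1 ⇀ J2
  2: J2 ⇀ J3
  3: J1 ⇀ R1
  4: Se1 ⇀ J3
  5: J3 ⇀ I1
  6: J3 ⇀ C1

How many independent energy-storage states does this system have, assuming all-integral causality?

#4 stroke at J3  (Se1 (Se) sets effort on bond)
#5 stroke at I1  (I1: I, integral causality)
#2 stroke at J3  (common-f at J3 fixed by 5)
#6 stroke at J3  (J3 flow already set via bond 5)
#1 stroke at J2  (only one effort-in slot at J2)
#0 stroke at J1  (through GY1, causality inverts; strokes same side of GY1)
#3 stroke at R1  (closing 1-jn rule on J1)

2  (C1, I1 all integral)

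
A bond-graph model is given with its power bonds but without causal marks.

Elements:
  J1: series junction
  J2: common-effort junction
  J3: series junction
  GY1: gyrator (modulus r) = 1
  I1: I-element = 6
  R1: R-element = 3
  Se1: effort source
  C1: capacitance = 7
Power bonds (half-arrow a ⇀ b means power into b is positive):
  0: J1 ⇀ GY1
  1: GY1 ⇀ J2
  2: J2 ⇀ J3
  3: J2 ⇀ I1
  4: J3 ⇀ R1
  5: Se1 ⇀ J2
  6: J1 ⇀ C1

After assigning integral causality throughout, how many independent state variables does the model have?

2  (C1, I1 all integral)

#5 |J2  (source Se1 imposes e)
#1 |GY1  (J2: bond 5 brought effort, rest push out)
#2 |J3  (common-e at J2 fixed by 5)
#3 |I1  (J2 effort already set via bond 5)
#4 |R1  (J3 needs exactly one f-in)
#0 |GY1  (through GY1, causality inverts; strokes same side of GY1)
#6 |J1  (J1 flow already set via bond 0)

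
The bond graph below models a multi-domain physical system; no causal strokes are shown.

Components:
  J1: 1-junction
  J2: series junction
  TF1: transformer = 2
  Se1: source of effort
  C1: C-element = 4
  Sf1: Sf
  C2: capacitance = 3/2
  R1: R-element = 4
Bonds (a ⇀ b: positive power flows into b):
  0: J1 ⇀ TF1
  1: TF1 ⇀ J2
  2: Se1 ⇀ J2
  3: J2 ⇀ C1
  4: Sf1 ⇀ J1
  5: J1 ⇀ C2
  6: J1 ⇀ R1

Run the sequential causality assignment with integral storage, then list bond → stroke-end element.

bond 0 |J1
bond 1 |TF1
bond 2 |J2
bond 3 |J2
bond 4 |Sf1
bond 5 |J1
bond 6 |J1

b2 |J2  (Se1 fixes effort; stroke away)
b4 |Sf1  (source Sf1 imposes f)
b0 |J1  (J1 flow already set via bond 4)
b5 |J1  (1-jn J1 has f-setter on 4)
b6 |J1  (J1: bond 4 brought flow, rest push out)
b1 |TF1  (TF1 one-in-one-out from 0)
b3 |J2  (J2: bond 1 brought flow, rest push out)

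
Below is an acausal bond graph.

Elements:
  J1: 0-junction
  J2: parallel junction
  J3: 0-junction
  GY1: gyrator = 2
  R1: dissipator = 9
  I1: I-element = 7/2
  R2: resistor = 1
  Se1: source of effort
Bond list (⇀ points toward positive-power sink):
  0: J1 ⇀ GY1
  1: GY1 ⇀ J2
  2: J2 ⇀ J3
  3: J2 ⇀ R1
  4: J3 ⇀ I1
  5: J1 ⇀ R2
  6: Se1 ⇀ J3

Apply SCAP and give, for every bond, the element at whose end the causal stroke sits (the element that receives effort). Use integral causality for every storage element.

#6 stroke at J3  (source Se1 imposes e)
#2 stroke at J2  (0-jn J3 has e-setter on 6)
#4 stroke at I1  (common-e at J3 fixed by 6)
#1 stroke at GY1  (0-jn J2 has e-setter on 2)
#3 stroke at R1  (J2: bond 2 brought effort, rest push out)
#0 stroke at GY1  (GY1 both-in/both-out from 1)
#5 stroke at J1  (J1: last free bond brings effort in)

#0 |GY1
#1 |GY1
#2 |J2
#3 |R1
#4 |I1
#5 |J1
#6 |J3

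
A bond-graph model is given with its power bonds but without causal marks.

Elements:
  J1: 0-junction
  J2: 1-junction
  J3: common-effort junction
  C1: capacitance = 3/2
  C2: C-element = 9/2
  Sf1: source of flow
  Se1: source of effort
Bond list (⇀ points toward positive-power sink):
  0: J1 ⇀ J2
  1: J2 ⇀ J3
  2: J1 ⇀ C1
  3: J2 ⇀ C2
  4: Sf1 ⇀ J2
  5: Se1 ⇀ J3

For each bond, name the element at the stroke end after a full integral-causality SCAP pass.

#4 |Sf1  (Sf1: flow source, stroke at near end)
#5 |J3  (Se1 fixes effort; stroke away)
#0 |J2  (J2: bond 4 brought flow, rest push out)
#1 |J2  (J2 flow already set via bond 4)
#3 |J2  (common-f at J2 fixed by 4)
#2 |J1  (J1: last free bond brings effort in)

β0 stroke→J2
β1 stroke→J2
β2 stroke→J1
β3 stroke→J2
β4 stroke→Sf1
β5 stroke→J3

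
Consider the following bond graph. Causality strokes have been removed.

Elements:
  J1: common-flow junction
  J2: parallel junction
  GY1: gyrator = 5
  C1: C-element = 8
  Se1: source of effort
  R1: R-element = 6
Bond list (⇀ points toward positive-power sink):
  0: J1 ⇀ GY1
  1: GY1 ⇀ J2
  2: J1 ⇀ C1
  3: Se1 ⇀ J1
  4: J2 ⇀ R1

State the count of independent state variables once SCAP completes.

#3 |J1  (Se1 fixes effort; stroke away)
#2 |J1  (prefer integral on C1)
#0 |GY1  (J1 needs exactly one f-in)
#1 |GY1  (through GY1, causality inverts; strokes same side of GY1)
#4 |J2  (J2 needs exactly one e-in)

1  (C1 all integral)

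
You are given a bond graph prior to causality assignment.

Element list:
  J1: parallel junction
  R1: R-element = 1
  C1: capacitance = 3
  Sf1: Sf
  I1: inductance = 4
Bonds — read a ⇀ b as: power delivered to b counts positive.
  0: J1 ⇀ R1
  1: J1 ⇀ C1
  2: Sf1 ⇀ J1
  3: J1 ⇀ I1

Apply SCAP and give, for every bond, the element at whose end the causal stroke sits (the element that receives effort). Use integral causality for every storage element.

b2 stroke→Sf1  (Sf1 fixes flow; stroke at Sf1)
b1 stroke→J1  (C1: C, integral causality)
b0 stroke→R1  (J1 effort already set via bond 1)
b3 stroke→I1  (J1 effort already set via bond 1)

β0 stroke at R1
β1 stroke at J1
β2 stroke at Sf1
β3 stroke at I1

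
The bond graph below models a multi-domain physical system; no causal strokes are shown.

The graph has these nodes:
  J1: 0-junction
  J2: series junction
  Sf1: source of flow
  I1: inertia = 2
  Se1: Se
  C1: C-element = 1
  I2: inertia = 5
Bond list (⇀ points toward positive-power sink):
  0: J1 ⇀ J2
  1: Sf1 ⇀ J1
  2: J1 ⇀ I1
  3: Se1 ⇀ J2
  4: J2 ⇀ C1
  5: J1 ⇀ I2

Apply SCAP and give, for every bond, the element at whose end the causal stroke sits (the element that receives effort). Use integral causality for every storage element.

#1 stroke→Sf1  (Sf1 (Sf) sets flow on bond)
#3 stroke→J2  (source Se1 imposes e)
#2 stroke→I1  (I1 integral (f out))
#4 stroke→J2  (prefer integral on C1)
#0 stroke→J1  (closing 1-jn rule on J2)
#5 stroke→I2  (0-jn J1 has e-setter on 0)

#0 stroke at J1
#1 stroke at Sf1
#2 stroke at I1
#3 stroke at J2
#4 stroke at J2
#5 stroke at I2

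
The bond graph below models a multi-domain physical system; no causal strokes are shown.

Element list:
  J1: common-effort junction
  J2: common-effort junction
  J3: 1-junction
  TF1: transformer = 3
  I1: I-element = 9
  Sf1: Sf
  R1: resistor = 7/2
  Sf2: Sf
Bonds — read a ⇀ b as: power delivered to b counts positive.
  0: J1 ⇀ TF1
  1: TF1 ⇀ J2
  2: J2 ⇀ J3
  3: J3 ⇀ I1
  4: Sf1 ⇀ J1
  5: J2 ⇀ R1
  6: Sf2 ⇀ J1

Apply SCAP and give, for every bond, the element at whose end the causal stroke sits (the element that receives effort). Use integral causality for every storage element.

β0 |J1
β1 |TF1
β2 |J3
β3 |I1
β4 |Sf1
β5 |J2
β6 |Sf2

b4 |Sf1  (Sf1 (Sf) sets flow on bond)
b6 |Sf2  (Sf2 (Sf) sets flow on bond)
b0 |J1  (J1: last free bond brings effort in)
b1 |TF1  (through TF1, causality passes straight; one stroke at TF1)
b3 |I1  (I1 outputs flow p/I1)
b2 |J3  (1-jn J3 has f-setter on 3)
b5 |J2  (J2 needs exactly one e-in)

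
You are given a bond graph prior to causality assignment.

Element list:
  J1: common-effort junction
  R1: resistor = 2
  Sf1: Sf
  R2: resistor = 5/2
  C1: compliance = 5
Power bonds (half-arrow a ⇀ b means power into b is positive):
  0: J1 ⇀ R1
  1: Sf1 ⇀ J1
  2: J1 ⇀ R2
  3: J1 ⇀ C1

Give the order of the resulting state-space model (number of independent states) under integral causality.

bond 1 stroke→Sf1  (Sf1: flow source, stroke at near end)
bond 3 stroke→J1  (C1: C, integral causality)
bond 0 stroke→R1  (common-e at J1 fixed by 3)
bond 2 stroke→R2  (J1: bond 3 brought effort, rest push out)

1  (C1 all integral)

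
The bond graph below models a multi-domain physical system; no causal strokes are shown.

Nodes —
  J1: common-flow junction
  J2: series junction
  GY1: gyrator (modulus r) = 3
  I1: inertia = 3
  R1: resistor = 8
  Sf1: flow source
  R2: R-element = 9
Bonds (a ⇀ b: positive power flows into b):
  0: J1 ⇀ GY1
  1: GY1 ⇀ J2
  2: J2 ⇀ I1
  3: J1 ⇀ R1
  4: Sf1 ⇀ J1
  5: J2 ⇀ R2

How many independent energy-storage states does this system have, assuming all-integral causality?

1  (I1 all integral)

β4 →Sf1  (Sf1 (Sf) sets flow on bond)
β0 →J1  (J1 flow already set via bond 4)
β3 →J1  (common-f at J1 fixed by 4)
β1 →J2  (through GY1, causality inverts; strokes same side of GY1)
β2 →I1  (I1: I, integral causality)
β5 →J2  (J2 flow already set via bond 2)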